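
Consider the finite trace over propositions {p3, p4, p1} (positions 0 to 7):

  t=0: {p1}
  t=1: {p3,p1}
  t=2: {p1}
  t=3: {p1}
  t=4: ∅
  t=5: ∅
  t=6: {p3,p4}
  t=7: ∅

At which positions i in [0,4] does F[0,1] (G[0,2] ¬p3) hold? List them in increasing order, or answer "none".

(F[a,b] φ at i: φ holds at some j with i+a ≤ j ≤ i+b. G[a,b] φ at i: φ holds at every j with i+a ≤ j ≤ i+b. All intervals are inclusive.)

Evaluate at each i in [0,4]:
  i=0: ✗ (none in [0,1])
  i=1: ✓ (witness j=2)
  i=2: ✓ (witness j=2)
  i=3: ✓ (witness j=3)
  i=4: ✗ (none in [4,5])

1, 2, 3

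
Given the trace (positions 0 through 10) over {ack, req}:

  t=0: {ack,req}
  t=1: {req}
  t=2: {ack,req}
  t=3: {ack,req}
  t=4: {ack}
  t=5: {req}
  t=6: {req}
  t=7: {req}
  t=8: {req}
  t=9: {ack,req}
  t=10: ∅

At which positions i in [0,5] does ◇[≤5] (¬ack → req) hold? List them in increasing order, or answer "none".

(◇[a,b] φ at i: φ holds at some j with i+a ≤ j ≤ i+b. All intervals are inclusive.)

0, 1, 2, 3, 4, 5

Evaluate at each i in [0,5]:
  i=0: ✓ (witness j=0)
  i=1: ✓ (witness j=1)
  i=2: ✓ (witness j=2)
  i=3: ✓ (witness j=3)
  i=4: ✓ (witness j=4)
  i=5: ✓ (witness j=5)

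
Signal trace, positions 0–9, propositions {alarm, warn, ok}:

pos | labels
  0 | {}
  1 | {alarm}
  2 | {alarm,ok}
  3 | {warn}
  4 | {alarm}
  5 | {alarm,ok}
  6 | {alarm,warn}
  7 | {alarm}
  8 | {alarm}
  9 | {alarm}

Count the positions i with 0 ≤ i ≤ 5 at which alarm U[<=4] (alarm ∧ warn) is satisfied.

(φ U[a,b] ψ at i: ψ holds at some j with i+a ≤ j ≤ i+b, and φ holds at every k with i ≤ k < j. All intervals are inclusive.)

Evaluate at each i in [0,5]:
  i=0: ✗ (no rhs in [0,4])
  i=1: ✗ (no rhs in [1,5])
  i=2: ✗ (lhs fails at k=3 before rhs at j=6)
  i=3: ✗ (lhs fails at k=3 before rhs at j=6)
  i=4: ✓ (rhs at j=6; lhs holds on [4,5])
  i=5: ✓ (rhs at j=6; lhs holds on [5,5])
Positions where it holds: {4, 5} → 2.

2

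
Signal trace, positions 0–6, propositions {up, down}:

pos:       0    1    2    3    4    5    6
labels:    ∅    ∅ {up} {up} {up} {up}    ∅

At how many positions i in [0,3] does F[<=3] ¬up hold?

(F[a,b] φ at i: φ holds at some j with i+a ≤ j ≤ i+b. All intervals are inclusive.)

Evaluate at each i in [0,3]:
  i=0: ✓ (witness j=0)
  i=1: ✓ (witness j=1)
  i=2: ✗ (none in [2,5])
  i=3: ✓ (witness j=6)
Positions where it holds: {0, 1, 3} → 3.

3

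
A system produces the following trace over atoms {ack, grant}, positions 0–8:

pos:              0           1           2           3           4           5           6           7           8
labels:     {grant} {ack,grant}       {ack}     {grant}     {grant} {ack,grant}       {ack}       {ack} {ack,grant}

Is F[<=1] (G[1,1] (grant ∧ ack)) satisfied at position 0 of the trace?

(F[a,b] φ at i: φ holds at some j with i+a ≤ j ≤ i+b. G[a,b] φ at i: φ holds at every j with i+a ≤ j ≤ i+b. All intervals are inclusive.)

Check G[1,1] (grant ∧ ack) at each j in [0,1]:
  j=0: holds on [1,1]
  j=1: fails at 2
Found at j=0 → formula holds.

Yes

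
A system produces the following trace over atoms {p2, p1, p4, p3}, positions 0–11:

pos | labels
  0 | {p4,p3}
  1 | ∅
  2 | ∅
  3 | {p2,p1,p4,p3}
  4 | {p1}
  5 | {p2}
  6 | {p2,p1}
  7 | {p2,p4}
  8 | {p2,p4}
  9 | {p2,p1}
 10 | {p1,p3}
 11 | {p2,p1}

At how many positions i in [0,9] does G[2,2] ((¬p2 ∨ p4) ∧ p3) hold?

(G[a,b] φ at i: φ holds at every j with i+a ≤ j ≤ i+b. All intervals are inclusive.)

2

Evaluate at each i in [0,9]:
  i=0: ✗ (fails at j=2)
  i=1: ✓ (all of [3,3])
  i=2: ✗ (fails at j=4)
  i=3: ✗ (fails at j=5)
  i=4: ✗ (fails at j=6)
  i=5: ✗ (fails at j=7)
  i=6: ✗ (fails at j=8)
  i=7: ✗ (fails at j=9)
  i=8: ✓ (all of [10,10])
  i=9: ✗ (fails at j=11)
Positions where it holds: {1, 8} → 2.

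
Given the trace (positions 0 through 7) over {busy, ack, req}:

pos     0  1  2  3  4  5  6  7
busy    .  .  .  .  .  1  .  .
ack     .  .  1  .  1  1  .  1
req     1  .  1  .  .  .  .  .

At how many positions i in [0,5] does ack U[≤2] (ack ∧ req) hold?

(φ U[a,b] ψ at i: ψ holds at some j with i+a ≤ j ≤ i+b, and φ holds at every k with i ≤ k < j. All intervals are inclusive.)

1

Evaluate at each i in [0,5]:
  i=0: ✗ (lhs fails at k=0 before rhs at j=2)
  i=1: ✗ (lhs fails at k=1 before rhs at j=2)
  i=2: ✓ (rhs at j=2)
  i=3: ✗ (no rhs in [3,5])
  i=4: ✗ (no rhs in [4,6])
  i=5: ✗ (no rhs in [5,7])
Positions where it holds: {2} → 1.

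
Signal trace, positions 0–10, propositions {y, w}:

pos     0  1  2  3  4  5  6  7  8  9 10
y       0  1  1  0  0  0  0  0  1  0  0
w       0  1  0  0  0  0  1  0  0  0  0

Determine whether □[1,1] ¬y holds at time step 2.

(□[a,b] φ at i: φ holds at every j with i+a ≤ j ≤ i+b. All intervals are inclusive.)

Holds

Check ¬y at every j in [3,3]:
  j=3: true
All positions satisfy it → formula holds.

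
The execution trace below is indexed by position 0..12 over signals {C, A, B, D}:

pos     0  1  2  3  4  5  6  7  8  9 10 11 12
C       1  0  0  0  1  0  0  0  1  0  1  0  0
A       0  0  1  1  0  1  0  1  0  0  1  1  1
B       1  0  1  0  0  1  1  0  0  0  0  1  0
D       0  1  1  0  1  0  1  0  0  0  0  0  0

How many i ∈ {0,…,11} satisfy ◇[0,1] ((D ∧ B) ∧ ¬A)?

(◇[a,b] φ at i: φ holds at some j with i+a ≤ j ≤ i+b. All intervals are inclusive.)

2

Evaluate at each i in [0,11]:
  i=0: ✗ (none in [0,1])
  i=1: ✗ (none in [1,2])
  i=2: ✗ (none in [2,3])
  i=3: ✗ (none in [3,4])
  i=4: ✗ (none in [4,5])
  i=5: ✓ (witness j=6)
  i=6: ✓ (witness j=6)
  i=7: ✗ (none in [7,8])
  i=8: ✗ (none in [8,9])
  i=9: ✗ (none in [9,10])
  i=10: ✗ (none in [10,11])
  i=11: ✗ (none in [11,12])
Positions where it holds: {5, 6} → 2.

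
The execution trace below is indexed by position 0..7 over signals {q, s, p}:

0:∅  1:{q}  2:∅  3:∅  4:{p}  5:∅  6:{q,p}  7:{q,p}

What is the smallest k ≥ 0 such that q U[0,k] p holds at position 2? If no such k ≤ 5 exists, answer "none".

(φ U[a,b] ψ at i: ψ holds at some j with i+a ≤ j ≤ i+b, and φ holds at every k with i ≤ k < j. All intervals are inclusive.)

Need earliest j ≥ 2 with p, and q at every k in [2,j-1].
  j=2: rhs fails.
  j=3: rhs fails.
  j=4: rhs holds but lhs fails at k=2.
  j=5: rhs fails.
  j=6: rhs holds but lhs fails at k=2.
  j=7: rhs holds but lhs fails at k=2.
No witness within the range → none.

none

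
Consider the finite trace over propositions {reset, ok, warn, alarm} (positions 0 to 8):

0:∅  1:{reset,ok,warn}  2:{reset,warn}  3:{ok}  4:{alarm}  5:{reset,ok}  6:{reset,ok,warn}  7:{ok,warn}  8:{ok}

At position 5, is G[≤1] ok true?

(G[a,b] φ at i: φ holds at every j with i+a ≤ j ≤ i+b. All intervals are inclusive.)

True

Check ok at every j in [5,6]:
  j=5: true
  j=6: true
All positions satisfy it → formula holds.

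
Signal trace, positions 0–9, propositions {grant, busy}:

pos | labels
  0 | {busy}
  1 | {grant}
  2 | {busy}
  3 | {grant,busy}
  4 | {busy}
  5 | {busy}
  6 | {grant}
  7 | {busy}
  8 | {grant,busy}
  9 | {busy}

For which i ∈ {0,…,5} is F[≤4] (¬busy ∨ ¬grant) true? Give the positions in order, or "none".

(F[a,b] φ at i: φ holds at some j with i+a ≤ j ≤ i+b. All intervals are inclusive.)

Evaluate at each i in [0,5]:
  i=0: ✓ (witness j=0)
  i=1: ✓ (witness j=1)
  i=2: ✓ (witness j=2)
  i=3: ✓ (witness j=4)
  i=4: ✓ (witness j=4)
  i=5: ✓ (witness j=5)

0, 1, 2, 3, 4, 5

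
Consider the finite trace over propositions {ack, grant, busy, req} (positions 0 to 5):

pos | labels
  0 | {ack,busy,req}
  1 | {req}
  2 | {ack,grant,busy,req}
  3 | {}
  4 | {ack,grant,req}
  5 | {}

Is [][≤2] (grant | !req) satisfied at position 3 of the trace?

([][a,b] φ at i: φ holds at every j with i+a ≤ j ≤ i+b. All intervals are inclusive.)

Check (grant | !req) at every j in [3,5]:
  j=3: true
  j=4: true
  j=5: true
All positions satisfy it → formula holds.

True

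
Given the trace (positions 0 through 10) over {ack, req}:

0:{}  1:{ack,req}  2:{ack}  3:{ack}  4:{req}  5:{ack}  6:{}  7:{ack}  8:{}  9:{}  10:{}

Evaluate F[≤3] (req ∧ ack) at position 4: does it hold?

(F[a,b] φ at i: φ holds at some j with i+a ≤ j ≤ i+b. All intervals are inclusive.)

Check (req ∧ ack) at each j in [4,7]:
  j=4: false
  j=5: false
  j=6: false
  j=7: false
No position in the window satisfies it → formula fails.

Does not hold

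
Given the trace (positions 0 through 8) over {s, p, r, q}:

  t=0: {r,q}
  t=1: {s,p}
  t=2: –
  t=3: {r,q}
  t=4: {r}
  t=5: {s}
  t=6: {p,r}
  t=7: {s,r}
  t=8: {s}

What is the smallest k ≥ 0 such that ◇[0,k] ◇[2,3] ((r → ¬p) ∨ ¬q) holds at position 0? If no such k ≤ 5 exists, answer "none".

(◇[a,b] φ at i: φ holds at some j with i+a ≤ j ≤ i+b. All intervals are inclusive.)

Scan j = 0,1,… for ◇[2,3] ((r → ¬p) ∨ ¬q):
  j=0: holds
First hit at j=0, so smallest k = 0-0 = 0.

0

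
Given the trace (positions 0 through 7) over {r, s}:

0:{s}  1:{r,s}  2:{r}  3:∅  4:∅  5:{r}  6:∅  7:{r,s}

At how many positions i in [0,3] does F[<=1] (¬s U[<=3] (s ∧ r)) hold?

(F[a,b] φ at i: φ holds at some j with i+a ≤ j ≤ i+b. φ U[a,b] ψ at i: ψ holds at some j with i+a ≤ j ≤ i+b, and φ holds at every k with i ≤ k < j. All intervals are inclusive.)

3

Evaluate at each i in [0,3]:
  i=0: ✓ (witness j=1)
  i=1: ✓ (witness j=1)
  i=2: ✗ (none in [2,3])
  i=3: ✓ (witness j=4)
Positions where it holds: {0, 1, 3} → 3.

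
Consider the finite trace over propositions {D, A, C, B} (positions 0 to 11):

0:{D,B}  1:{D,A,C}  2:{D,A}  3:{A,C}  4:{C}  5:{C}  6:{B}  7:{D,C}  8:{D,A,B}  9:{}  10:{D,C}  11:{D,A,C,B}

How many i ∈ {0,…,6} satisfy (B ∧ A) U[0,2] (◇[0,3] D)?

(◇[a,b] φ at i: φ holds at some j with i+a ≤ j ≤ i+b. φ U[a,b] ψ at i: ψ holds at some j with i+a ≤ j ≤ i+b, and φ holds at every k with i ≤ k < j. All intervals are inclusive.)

6

Evaluate at each i in [0,6]:
  i=0: ✓ (rhs at j=0)
  i=1: ✓ (rhs at j=1)
  i=2: ✓ (rhs at j=2)
  i=3: ✗ (lhs fails at k=3 before rhs at j=4)
  i=4: ✓ (rhs at j=4)
  i=5: ✓ (rhs at j=5)
  i=6: ✓ (rhs at j=6)
Positions where it holds: {0, 1, 2, 4, 5, 6} → 6.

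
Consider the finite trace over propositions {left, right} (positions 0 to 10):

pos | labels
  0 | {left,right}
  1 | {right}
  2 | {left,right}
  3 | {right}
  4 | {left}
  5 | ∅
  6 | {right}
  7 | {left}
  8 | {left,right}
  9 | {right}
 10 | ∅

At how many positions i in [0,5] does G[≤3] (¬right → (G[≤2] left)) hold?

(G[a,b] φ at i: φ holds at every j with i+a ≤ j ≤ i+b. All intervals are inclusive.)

Evaluate at each i in [0,5]:
  i=0: ✓ (all of [0,3])
  i=1: ✗ (fails at j=4)
  i=2: ✗ (fails at j=4)
  i=3: ✗ (fails at j=4)
  i=4: ✗ (fails at j=4)
  i=5: ✗ (fails at j=5)
Positions where it holds: {0} → 1.

1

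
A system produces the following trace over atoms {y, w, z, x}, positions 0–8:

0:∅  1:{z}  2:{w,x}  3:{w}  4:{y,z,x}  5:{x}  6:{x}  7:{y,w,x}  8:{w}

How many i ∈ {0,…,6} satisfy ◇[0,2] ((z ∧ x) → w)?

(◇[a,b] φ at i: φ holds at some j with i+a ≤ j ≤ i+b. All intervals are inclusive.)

7

Evaluate at each i in [0,6]:
  i=0: ✓ (witness j=0)
  i=1: ✓ (witness j=1)
  i=2: ✓ (witness j=2)
  i=3: ✓ (witness j=3)
  i=4: ✓ (witness j=5)
  i=5: ✓ (witness j=5)
  i=6: ✓ (witness j=6)
Positions where it holds: {0, 1, 2, 3, 4, 5, 6} → 7.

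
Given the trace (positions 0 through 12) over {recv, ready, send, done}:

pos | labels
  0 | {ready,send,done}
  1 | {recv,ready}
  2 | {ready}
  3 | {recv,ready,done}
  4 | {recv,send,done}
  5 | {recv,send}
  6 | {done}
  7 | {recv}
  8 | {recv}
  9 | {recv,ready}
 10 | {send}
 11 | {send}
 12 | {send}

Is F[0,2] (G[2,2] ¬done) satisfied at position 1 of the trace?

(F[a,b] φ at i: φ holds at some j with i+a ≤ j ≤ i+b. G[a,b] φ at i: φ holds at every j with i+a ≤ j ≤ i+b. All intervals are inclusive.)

Yes

Check G[2,2] ¬done at each j in [1,3]:
  j=1: fails at 3
  j=2: fails at 4
  j=3: holds on [5,5]
Found at j=3 → formula holds.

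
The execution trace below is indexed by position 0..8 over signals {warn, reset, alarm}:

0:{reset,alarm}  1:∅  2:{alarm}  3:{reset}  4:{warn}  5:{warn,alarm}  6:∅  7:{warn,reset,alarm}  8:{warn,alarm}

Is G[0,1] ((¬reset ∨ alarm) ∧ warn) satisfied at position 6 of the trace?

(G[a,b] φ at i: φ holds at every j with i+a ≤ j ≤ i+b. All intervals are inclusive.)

Does not hold

Check ((¬reset ∨ alarm) ∧ warn) at every j in [6,7]:
  j=6: false
  j=7: true
Fails at j=6 → formula fails.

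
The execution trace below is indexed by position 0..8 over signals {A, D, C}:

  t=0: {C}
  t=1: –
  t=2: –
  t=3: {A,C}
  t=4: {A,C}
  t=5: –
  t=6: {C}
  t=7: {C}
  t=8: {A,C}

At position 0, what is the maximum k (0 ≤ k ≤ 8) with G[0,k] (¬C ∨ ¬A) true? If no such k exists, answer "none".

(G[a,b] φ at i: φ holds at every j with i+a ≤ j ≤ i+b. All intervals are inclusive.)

2

(¬C ∨ ¬A) must hold from j=0 onward; find where it first fails.
  j=0: holds
  j=1: holds
  j=2: holds
  j=3: fails
Holds on [0,2], so largest k = 2.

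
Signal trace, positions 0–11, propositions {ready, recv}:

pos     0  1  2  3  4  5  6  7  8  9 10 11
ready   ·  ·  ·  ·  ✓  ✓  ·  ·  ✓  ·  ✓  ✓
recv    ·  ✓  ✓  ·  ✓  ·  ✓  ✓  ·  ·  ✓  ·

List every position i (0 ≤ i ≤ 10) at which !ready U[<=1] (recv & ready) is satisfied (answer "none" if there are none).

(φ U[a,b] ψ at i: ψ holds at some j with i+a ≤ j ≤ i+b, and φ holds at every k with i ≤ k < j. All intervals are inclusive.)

3, 4, 9, 10

Evaluate at each i in [0,10]:
  i=0: ✗ (no rhs in [0,1])
  i=1: ✗ (no rhs in [1,2])
  i=2: ✗ (no rhs in [2,3])
  i=3: ✓ (rhs at j=4; lhs holds on [3,3])
  i=4: ✓ (rhs at j=4)
  i=5: ✗ (no rhs in [5,6])
  i=6: ✗ (no rhs in [6,7])
  i=7: ✗ (no rhs in [7,8])
  i=8: ✗ (no rhs in [8,9])
  i=9: ✓ (rhs at j=10; lhs holds on [9,9])
  i=10: ✓ (rhs at j=10)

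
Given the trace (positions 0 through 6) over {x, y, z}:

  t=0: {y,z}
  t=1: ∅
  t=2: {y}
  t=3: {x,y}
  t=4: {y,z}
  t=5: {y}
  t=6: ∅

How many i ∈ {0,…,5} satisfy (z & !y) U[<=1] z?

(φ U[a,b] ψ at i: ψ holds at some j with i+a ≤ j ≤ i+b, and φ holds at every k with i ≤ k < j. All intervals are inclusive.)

Evaluate at each i in [0,5]:
  i=0: ✓ (rhs at j=0)
  i=1: ✗ (no rhs in [1,2])
  i=2: ✗ (no rhs in [2,3])
  i=3: ✗ (lhs fails at k=3 before rhs at j=4)
  i=4: ✓ (rhs at j=4)
  i=5: ✗ (no rhs in [5,6])
Positions where it holds: {0, 4} → 2.

2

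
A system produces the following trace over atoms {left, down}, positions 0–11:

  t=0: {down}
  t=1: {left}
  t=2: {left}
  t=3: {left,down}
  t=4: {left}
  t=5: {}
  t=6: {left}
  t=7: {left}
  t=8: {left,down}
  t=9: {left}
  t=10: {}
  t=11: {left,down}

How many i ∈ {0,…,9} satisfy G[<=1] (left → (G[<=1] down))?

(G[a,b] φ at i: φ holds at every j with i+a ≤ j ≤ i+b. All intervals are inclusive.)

Evaluate at each i in [0,9]:
  i=0: ✗ (fails at j=1)
  i=1: ✗ (fails at j=1)
  i=2: ✗ (fails at j=2)
  i=3: ✗ (fails at j=3)
  i=4: ✗ (fails at j=4)
  i=5: ✗ (fails at j=6)
  i=6: ✗ (fails at j=6)
  i=7: ✗ (fails at j=7)
  i=8: ✗ (fails at j=8)
  i=9: ✗ (fails at j=9)
Positions where it holds: {} → 0.

0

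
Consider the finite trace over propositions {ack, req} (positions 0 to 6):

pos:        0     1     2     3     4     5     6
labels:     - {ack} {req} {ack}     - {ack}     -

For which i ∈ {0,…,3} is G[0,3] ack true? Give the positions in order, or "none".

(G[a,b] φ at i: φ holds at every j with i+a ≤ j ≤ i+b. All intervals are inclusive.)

Evaluate at each i in [0,3]:
  i=0: ✗ (fails at j=0)
  i=1: ✗ (fails at j=2)
  i=2: ✗ (fails at j=2)
  i=3: ✗ (fails at j=4)

none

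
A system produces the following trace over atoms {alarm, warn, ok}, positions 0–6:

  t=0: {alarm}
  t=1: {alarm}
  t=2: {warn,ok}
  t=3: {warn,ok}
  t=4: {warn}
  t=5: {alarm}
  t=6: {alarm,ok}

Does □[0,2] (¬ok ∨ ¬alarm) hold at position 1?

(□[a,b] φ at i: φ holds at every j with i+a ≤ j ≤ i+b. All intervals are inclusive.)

Holds

Check (¬ok ∨ ¬alarm) at every j in [1,3]:
  j=1: true
  j=2: true
  j=3: true
All positions satisfy it → formula holds.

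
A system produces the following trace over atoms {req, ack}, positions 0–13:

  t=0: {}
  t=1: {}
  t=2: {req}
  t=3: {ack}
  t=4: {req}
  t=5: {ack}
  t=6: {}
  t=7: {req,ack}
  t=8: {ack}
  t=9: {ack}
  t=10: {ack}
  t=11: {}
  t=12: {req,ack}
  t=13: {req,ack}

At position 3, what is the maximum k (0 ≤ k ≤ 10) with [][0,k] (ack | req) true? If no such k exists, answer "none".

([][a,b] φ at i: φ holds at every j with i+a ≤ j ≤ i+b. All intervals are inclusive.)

(ack | req) must hold from j=3 onward; find where it first fails.
  j=3: holds
  j=4: holds
  j=5: holds
  j=6: fails
Holds on [3,5], so largest k = 2.

2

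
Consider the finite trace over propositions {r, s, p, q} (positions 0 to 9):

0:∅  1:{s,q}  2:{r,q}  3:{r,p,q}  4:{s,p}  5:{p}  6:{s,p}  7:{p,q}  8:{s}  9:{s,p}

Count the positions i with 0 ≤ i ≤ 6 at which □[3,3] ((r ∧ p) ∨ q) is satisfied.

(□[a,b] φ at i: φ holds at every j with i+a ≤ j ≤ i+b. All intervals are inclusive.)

2

Evaluate at each i in [0,6]:
  i=0: ✓ (all of [3,3])
  i=1: ✗ (fails at j=4)
  i=2: ✗ (fails at j=5)
  i=3: ✗ (fails at j=6)
  i=4: ✓ (all of [7,7])
  i=5: ✗ (fails at j=8)
  i=6: ✗ (fails at j=9)
Positions where it holds: {0, 4} → 2.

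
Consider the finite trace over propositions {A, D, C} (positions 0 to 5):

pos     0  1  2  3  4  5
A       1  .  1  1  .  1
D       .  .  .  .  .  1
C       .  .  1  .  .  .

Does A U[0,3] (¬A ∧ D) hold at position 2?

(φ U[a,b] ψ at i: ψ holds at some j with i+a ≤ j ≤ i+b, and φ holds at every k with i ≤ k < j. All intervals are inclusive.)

Does not hold

Need some j in [2,5] with (¬A ∧ D), and A at every k in [2,j-1].
  j=2: (¬A ∧ D) false.
  j=3: (¬A ∧ D) false.
  j=4: (¬A ∧ D) false.
  j=5: (¬A ∧ D) false.
No j in the window works → until fails.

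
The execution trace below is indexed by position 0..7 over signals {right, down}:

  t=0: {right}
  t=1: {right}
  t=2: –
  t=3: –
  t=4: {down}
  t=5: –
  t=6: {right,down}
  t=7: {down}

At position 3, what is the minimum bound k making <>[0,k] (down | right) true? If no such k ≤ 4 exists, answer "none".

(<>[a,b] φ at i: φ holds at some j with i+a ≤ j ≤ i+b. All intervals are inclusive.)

1

Scan j = 3,4,… for (down | right):
  j=3: fails
  j=4: holds
First hit at j=4, so smallest k = 4-3 = 1.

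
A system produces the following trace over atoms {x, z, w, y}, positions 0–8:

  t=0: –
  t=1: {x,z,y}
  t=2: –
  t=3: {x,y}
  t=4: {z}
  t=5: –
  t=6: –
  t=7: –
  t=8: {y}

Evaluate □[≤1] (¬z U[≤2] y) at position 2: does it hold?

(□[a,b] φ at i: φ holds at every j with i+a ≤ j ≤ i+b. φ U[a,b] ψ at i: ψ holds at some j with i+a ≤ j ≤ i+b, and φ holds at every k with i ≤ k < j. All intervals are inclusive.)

Check (¬z U[≤2] y) at every j in [2,3]:
  j=2: holds
  j=3: holds
All positions satisfy it → formula holds.

Yes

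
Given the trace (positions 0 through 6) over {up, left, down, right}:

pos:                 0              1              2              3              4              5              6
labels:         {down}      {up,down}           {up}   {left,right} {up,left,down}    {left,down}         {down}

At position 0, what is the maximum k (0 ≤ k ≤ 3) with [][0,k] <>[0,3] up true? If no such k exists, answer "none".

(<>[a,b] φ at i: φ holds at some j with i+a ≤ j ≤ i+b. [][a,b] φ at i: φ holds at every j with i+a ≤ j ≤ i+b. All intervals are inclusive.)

3

<>[0,3] up must hold from j=0 onward; find where it first fails.
  j=0: holds
  j=1: holds
  j=2: holds
  j=3: holds
Holds through j=3; largest k = 3.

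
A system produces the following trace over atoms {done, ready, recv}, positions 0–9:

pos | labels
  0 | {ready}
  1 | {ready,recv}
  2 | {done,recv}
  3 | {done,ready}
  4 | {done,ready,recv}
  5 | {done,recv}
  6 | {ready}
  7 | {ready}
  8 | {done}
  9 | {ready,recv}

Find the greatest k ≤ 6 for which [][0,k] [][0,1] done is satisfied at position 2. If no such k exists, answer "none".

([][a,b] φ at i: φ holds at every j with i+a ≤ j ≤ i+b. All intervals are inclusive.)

2

[][0,1] done must hold from j=2 onward; find where it first fails.
  j=2: holds
  j=3: holds
  j=4: holds
  j=5: fails
Holds on [2,4], so largest k = 2.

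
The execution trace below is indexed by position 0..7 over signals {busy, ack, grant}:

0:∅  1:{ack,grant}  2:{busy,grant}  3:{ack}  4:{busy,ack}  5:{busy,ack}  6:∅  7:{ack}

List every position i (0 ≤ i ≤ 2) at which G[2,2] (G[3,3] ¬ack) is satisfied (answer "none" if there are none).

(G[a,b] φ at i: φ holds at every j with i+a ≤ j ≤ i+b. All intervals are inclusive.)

Evaluate at each i in [0,2]:
  i=0: ✗ (fails at j=2)
  i=1: ✓ (all of [3,3])
  i=2: ✗ (fails at j=4)

1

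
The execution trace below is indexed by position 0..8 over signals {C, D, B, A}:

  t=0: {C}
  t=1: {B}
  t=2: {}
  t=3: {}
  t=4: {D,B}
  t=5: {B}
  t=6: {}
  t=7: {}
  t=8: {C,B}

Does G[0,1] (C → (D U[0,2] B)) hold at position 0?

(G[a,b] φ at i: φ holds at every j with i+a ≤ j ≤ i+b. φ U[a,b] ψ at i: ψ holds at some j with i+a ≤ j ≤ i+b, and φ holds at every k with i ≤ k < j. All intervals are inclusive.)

Check (C → (D U[0,2] B)) at every j in [0,1]:
  j=0: antecedent true; consequent fails → ✗
  j=1: antecedent false → ✓
Fails at j=0 → formula fails.

No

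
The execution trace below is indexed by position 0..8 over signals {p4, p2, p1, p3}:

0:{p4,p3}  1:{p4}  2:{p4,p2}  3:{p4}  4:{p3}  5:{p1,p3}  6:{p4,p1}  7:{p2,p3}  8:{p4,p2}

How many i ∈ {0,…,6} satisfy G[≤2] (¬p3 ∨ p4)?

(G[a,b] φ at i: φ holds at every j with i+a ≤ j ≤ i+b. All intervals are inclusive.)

2

Evaluate at each i in [0,6]:
  i=0: ✓ (all of [0,2])
  i=1: ✓ (all of [1,3])
  i=2: ✗ (fails at j=4)
  i=3: ✗ (fails at j=4)
  i=4: ✗ (fails at j=4)
  i=5: ✗ (fails at j=5)
  i=6: ✗ (fails at j=7)
Positions where it holds: {0, 1} → 2.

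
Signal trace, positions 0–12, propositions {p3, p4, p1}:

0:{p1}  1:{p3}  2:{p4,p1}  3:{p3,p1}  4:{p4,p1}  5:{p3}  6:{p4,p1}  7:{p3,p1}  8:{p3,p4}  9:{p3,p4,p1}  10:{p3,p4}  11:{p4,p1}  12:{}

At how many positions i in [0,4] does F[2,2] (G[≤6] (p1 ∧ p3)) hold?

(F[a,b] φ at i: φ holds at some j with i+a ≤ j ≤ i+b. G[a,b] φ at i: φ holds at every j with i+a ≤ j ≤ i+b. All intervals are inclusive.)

Evaluate at each i in [0,4]:
  i=0: ✗ (none in [2,2])
  i=1: ✗ (none in [3,3])
  i=2: ✗ (none in [4,4])
  i=3: ✗ (none in [5,5])
  i=4: ✗ (none in [6,6])
Positions where it holds: {} → 0.

0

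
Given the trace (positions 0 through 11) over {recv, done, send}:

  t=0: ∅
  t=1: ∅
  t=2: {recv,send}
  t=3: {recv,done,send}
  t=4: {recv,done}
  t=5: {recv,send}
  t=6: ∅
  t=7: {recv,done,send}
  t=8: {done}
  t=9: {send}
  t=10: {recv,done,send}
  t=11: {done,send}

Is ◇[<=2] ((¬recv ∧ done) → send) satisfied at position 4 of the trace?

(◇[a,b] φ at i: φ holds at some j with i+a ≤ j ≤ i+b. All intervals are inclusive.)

Yes

Check ((¬recv ∧ done) → send) at each j in [4,6]:
  j=4: true
  j=5: true
  j=6: true
Found at j=4 → formula holds.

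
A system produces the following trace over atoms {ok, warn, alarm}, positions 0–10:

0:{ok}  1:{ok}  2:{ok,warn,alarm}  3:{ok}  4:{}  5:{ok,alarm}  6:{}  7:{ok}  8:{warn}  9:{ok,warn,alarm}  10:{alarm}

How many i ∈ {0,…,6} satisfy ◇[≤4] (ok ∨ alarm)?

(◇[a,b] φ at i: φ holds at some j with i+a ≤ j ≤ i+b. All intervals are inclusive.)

Evaluate at each i in [0,6]:
  i=0: ✓ (witness j=0)
  i=1: ✓ (witness j=1)
  i=2: ✓ (witness j=2)
  i=3: ✓ (witness j=3)
  i=4: ✓ (witness j=5)
  i=5: ✓ (witness j=5)
  i=6: ✓ (witness j=7)
Positions where it holds: {0, 1, 2, 3, 4, 5, 6} → 7.

7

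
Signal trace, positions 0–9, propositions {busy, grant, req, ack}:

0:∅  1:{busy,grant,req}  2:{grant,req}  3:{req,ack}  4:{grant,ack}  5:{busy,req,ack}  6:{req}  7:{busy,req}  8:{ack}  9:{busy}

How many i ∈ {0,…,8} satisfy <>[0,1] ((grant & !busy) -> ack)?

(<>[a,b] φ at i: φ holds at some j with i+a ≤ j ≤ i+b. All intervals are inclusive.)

9

Evaluate at each i in [0,8]:
  i=0: ✓ (witness j=0)
  i=1: ✓ (witness j=1)
  i=2: ✓ (witness j=3)
  i=3: ✓ (witness j=3)
  i=4: ✓ (witness j=4)
  i=5: ✓ (witness j=5)
  i=6: ✓ (witness j=6)
  i=7: ✓ (witness j=7)
  i=8: ✓ (witness j=8)
Positions where it holds: {0, 1, 2, 3, 4, 5, 6, 7, 8} → 9.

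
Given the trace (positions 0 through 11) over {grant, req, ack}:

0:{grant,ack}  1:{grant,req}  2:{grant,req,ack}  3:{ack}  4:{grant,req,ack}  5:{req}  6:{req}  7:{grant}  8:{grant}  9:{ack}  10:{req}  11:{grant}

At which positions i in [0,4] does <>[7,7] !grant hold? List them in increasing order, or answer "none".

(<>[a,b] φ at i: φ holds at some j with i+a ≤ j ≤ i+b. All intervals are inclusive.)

Evaluate at each i in [0,4]:
  i=0: ✗ (none in [7,7])
  i=1: ✗ (none in [8,8])
  i=2: ✓ (witness j=9)
  i=3: ✓ (witness j=10)
  i=4: ✗ (none in [11,11])

2, 3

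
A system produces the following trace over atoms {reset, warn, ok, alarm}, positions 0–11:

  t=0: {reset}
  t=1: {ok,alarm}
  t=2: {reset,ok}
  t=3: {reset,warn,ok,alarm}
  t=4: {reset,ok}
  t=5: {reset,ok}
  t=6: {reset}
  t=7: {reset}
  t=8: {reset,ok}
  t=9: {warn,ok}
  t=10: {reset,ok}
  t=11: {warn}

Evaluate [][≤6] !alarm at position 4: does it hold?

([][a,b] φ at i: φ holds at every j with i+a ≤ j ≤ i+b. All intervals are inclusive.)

Check !alarm at every j in [4,10]:
  j=4: true
  j=5: true
  j=6: true
  j=7: true
  j=8: true
  j=9: true
  j=10: true
All positions satisfy it → formula holds.

Yes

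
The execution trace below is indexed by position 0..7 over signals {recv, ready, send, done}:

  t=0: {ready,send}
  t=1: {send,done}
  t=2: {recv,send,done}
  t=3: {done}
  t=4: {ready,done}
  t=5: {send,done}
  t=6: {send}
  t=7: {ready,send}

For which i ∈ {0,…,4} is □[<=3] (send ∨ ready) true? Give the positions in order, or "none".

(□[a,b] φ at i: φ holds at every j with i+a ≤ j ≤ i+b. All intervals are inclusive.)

4

Evaluate at each i in [0,4]:
  i=0: ✗ (fails at j=3)
  i=1: ✗ (fails at j=3)
  i=2: ✗ (fails at j=3)
  i=3: ✗ (fails at j=3)
  i=4: ✓ (all of [4,7])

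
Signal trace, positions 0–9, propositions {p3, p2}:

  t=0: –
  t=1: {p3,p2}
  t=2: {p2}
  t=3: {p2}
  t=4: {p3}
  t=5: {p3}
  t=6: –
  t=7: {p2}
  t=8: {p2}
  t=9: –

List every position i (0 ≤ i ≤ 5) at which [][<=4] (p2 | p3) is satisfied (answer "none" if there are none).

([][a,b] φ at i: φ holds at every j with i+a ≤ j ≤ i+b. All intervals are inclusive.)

Evaluate at each i in [0,5]:
  i=0: ✗ (fails at j=0)
  i=1: ✓ (all of [1,5])
  i=2: ✗ (fails at j=6)
  i=3: ✗ (fails at j=6)
  i=4: ✗ (fails at j=6)
  i=5: ✗ (fails at j=6)

1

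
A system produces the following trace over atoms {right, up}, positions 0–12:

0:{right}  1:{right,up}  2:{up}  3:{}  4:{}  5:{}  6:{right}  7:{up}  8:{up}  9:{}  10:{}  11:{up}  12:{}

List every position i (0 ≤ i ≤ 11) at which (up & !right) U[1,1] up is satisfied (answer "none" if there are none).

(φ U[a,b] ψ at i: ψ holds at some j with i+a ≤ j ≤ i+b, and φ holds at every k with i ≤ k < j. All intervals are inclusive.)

7

Evaluate at each i in [0,11]:
  i=0: ✗ (lhs fails at k=0 before rhs at j=1)
  i=1: ✗ (lhs fails at k=1 before rhs at j=2)
  i=2: ✗ (no rhs in [3,3])
  i=3: ✗ (no rhs in [4,4])
  i=4: ✗ (no rhs in [5,5])
  i=5: ✗ (no rhs in [6,6])
  i=6: ✗ (lhs fails at k=6 before rhs at j=7)
  i=7: ✓ (rhs at j=8; lhs holds on [7,7])
  i=8: ✗ (no rhs in [9,9])
  i=9: ✗ (no rhs in [10,10])
  i=10: ✗ (lhs fails at k=10 before rhs at j=11)
  i=11: ✗ (no rhs in [12,12])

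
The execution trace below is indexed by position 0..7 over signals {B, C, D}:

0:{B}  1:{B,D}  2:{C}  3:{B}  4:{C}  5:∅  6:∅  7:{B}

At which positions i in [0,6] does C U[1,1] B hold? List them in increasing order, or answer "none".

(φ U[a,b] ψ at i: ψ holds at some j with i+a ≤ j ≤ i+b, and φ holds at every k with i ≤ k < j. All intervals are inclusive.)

Evaluate at each i in [0,6]:
  i=0: ✗ (lhs fails at k=0 before rhs at j=1)
  i=1: ✗ (no rhs in [2,2])
  i=2: ✓ (rhs at j=3; lhs holds on [2,2])
  i=3: ✗ (no rhs in [4,4])
  i=4: ✗ (no rhs in [5,5])
  i=5: ✗ (no rhs in [6,6])
  i=6: ✗ (lhs fails at k=6 before rhs at j=7)

2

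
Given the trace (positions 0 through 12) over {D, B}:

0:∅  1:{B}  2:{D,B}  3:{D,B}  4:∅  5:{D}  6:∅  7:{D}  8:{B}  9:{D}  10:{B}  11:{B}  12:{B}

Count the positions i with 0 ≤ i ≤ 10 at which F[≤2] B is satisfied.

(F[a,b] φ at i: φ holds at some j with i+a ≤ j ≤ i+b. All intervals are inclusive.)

9

Evaluate at each i in [0,10]:
  i=0: ✓ (witness j=1)
  i=1: ✓ (witness j=1)
  i=2: ✓ (witness j=2)
  i=3: ✓ (witness j=3)
  i=4: ✗ (none in [4,6])
  i=5: ✗ (none in [5,7])
  i=6: ✓ (witness j=8)
  i=7: ✓ (witness j=8)
  i=8: ✓ (witness j=8)
  i=9: ✓ (witness j=10)
  i=10: ✓ (witness j=10)
Positions where it holds: {0, 1, 2, 3, 6, 7, 8, 9, 10} → 9.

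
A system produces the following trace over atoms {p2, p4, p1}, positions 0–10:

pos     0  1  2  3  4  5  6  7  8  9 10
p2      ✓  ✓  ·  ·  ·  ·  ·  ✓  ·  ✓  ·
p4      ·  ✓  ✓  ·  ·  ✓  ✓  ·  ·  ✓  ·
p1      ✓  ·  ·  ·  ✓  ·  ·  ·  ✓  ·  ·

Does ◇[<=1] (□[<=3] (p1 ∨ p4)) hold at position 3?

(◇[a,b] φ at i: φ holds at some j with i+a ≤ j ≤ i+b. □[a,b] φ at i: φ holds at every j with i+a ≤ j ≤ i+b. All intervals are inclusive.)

Check □[<=3] (p1 ∨ p4) at each j in [3,4]:
  j=3: fails at 3
  j=4: fails at 7
No position in the window satisfies it → formula fails.

False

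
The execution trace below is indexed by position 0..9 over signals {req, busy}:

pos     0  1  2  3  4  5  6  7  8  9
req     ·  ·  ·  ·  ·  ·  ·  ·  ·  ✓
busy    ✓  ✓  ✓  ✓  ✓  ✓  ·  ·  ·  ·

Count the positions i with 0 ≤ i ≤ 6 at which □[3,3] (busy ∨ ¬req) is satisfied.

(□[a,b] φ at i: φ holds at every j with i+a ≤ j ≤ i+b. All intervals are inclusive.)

6

Evaluate at each i in [0,6]:
  i=0: ✓ (all of [3,3])
  i=1: ✓ (all of [4,4])
  i=2: ✓ (all of [5,5])
  i=3: ✓ (all of [6,6])
  i=4: ✓ (all of [7,7])
  i=5: ✓ (all of [8,8])
  i=6: ✗ (fails at j=9)
Positions where it holds: {0, 1, 2, 3, 4, 5} → 6.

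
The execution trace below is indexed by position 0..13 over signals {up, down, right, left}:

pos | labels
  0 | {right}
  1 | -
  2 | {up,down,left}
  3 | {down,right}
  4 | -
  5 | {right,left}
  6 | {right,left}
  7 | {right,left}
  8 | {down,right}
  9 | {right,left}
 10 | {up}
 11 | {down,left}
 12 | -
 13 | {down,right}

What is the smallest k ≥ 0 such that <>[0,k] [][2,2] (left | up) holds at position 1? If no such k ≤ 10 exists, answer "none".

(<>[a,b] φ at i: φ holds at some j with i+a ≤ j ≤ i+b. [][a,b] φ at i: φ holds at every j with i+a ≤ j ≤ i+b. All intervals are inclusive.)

Scan j = 1,2,… for [][2,2] (left | up):
  j=1: fails
  j=2: fails
  j=3: holds
First hit at j=3, so smallest k = 3-1 = 2.

2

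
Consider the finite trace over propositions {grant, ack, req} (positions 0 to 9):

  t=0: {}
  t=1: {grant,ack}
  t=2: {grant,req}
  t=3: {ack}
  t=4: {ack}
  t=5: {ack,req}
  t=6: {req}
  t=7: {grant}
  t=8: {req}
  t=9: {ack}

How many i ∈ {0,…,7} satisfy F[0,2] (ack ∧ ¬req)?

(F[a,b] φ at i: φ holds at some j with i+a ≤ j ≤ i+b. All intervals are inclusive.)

Evaluate at each i in [0,7]:
  i=0: ✓ (witness j=1)
  i=1: ✓ (witness j=1)
  i=2: ✓ (witness j=3)
  i=3: ✓ (witness j=3)
  i=4: ✓ (witness j=4)
  i=5: ✗ (none in [5,7])
  i=6: ✗ (none in [6,8])
  i=7: ✓ (witness j=9)
Positions where it holds: {0, 1, 2, 3, 4, 7} → 6.

6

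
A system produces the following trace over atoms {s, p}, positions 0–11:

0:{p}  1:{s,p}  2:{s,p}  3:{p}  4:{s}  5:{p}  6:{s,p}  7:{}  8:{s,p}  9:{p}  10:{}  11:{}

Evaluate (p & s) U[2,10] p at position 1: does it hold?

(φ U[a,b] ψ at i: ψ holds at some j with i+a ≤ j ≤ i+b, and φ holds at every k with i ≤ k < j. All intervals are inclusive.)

True

Need some j in [3,11] with p, and (p & s) at every k in [1,j-1].
  j=3: p holds; (p & s) holds at every k in [1,2] → satisfied.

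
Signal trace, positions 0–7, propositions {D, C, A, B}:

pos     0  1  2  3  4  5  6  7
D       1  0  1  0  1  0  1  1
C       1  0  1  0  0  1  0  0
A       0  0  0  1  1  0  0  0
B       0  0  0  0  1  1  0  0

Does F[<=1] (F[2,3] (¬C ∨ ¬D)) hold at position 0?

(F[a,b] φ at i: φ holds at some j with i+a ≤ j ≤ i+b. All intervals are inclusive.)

Check F[2,3] (¬C ∨ ¬D) at each j in [0,1]:
  j=0: holds (witness at 3)
  j=1: holds (witness at 3)
Found at j=0 → formula holds.

Yes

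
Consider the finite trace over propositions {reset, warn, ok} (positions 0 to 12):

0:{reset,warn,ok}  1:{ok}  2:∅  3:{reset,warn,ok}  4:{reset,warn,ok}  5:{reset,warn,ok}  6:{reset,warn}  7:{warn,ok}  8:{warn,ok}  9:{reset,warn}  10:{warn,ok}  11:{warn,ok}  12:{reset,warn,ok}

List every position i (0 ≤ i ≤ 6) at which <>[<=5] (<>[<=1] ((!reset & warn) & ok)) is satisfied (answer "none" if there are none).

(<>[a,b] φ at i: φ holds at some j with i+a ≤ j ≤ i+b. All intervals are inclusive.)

1, 2, 3, 4, 5, 6

Evaluate at each i in [0,6]:
  i=0: ✗ (none in [0,5])
  i=1: ✓ (witness j=6)
  i=2: ✓ (witness j=6)
  i=3: ✓ (witness j=6)
  i=4: ✓ (witness j=6)
  i=5: ✓ (witness j=6)
  i=6: ✓ (witness j=6)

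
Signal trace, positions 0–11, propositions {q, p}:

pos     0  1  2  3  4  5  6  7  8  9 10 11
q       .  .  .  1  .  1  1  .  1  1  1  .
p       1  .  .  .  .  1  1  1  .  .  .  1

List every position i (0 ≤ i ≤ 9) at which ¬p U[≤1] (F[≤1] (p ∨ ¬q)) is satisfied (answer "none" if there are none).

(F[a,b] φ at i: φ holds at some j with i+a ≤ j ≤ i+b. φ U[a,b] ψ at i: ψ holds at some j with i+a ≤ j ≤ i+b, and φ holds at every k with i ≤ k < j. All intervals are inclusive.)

0, 1, 2, 3, 4, 5, 6, 7, 9

Evaluate at each i in [0,9]:
  i=0: ✓ (rhs at j=0)
  i=1: ✓ (rhs at j=1)
  i=2: ✓ (rhs at j=2)
  i=3: ✓ (rhs at j=3)
  i=4: ✓ (rhs at j=4)
  i=5: ✓ (rhs at j=5)
  i=6: ✓ (rhs at j=6)
  i=7: ✓ (rhs at j=7)
  i=8: ✗ (no rhs in [8,9])
  i=9: ✓ (rhs at j=10; lhs holds on [9,9])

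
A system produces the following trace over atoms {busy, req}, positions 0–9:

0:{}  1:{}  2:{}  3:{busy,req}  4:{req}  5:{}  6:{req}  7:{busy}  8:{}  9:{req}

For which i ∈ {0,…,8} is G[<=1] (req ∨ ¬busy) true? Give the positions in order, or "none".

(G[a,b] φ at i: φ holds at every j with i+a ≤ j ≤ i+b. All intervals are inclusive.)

Evaluate at each i in [0,8]:
  i=0: ✓ (all of [0,1])
  i=1: ✓ (all of [1,2])
  i=2: ✓ (all of [2,3])
  i=3: ✓ (all of [3,4])
  i=4: ✓ (all of [4,5])
  i=5: ✓ (all of [5,6])
  i=6: ✗ (fails at j=7)
  i=7: ✗ (fails at j=7)
  i=8: ✓ (all of [8,9])

0, 1, 2, 3, 4, 5, 8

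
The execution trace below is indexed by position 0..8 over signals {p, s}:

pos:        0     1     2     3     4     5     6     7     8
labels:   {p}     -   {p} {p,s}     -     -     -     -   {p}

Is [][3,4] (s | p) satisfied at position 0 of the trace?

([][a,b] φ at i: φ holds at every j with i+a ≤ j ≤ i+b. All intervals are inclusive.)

Check (s | p) at every j in [3,4]:
  j=3: true
  j=4: false
Fails at j=4 → formula fails.

No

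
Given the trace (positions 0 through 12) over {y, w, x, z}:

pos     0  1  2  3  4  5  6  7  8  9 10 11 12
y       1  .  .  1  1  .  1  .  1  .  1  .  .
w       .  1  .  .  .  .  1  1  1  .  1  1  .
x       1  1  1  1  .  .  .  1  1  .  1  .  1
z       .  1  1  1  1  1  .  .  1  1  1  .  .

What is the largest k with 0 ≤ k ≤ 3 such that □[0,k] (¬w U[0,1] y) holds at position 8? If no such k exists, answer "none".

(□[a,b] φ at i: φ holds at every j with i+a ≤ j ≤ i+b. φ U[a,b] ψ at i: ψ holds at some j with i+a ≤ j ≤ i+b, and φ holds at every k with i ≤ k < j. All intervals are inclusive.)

(¬w U[0,1] y) must hold from j=8 onward; find where it first fails.
  j=8: holds
  j=9: holds
  j=10: holds
  j=11: fails
Holds on [8,10], so largest k = 2.

2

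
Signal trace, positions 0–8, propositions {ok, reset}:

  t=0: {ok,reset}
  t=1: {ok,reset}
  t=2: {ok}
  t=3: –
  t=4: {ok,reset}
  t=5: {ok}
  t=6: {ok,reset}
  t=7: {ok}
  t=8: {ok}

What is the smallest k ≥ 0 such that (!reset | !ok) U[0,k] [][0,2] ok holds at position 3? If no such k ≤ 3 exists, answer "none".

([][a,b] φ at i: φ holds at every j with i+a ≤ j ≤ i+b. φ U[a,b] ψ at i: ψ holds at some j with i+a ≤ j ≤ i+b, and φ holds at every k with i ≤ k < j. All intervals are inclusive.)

1

Need earliest j ≥ 3 with [][0,2] ok, and (!reset | !ok) at every k in [3,j-1].
  j=3: rhs fails.
  j=4: rhs holds; lhs holds on [3,3]. k = 1.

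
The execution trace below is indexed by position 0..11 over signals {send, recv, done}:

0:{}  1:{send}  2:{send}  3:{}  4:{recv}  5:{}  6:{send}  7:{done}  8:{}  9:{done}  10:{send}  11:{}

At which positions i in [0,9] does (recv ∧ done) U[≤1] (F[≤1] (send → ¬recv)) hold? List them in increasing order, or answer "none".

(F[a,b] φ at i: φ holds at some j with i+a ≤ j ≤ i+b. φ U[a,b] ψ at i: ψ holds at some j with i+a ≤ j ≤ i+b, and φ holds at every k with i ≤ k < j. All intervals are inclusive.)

0, 1, 2, 3, 4, 5, 6, 7, 8, 9

Evaluate at each i in [0,9]:
  i=0: ✓ (rhs at j=0)
  i=1: ✓ (rhs at j=1)
  i=2: ✓ (rhs at j=2)
  i=3: ✓ (rhs at j=3)
  i=4: ✓ (rhs at j=4)
  i=5: ✓ (rhs at j=5)
  i=6: ✓ (rhs at j=6)
  i=7: ✓ (rhs at j=7)
  i=8: ✓ (rhs at j=8)
  i=9: ✓ (rhs at j=9)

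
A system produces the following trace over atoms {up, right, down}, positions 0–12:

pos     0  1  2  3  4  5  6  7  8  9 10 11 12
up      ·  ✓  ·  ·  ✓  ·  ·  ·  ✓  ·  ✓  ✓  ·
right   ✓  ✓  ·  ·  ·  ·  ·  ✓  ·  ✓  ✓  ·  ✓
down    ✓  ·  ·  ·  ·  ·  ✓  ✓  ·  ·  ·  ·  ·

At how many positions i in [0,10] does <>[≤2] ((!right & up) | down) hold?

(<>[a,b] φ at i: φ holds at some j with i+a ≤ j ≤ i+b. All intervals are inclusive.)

10

Evaluate at each i in [0,10]:
  i=0: ✓ (witness j=0)
  i=1: ✗ (none in [1,3])
  i=2: ✓ (witness j=4)
  i=3: ✓ (witness j=4)
  i=4: ✓ (witness j=4)
  i=5: ✓ (witness j=6)
  i=6: ✓ (witness j=6)
  i=7: ✓ (witness j=7)
  i=8: ✓ (witness j=8)
  i=9: ✓ (witness j=11)
  i=10: ✓ (witness j=11)
Positions where it holds: {0, 2, 3, 4, 5, 6, 7, 8, 9, 10} → 10.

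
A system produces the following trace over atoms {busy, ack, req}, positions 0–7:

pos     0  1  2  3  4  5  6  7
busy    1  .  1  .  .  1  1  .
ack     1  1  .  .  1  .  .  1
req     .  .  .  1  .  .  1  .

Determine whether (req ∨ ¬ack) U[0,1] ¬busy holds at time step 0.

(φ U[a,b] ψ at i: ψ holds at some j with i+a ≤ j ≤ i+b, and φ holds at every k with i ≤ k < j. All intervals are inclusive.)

Need some j in [0,1] with ¬busy, and (req ∨ ¬ack) at every k in [0,j-1].
  j=0: ¬busy false.
  j=1: ¬busy holds, but (req ∨ ¬ack) fails at k=0 → not this j.
No j in the window works → until fails.

False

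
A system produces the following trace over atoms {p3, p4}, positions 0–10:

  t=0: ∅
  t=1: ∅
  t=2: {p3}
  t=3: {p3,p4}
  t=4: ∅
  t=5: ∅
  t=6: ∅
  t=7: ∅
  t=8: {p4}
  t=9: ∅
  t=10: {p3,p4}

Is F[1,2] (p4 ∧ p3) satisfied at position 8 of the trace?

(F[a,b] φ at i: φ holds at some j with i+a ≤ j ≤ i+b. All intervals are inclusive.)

Yes

Check (p4 ∧ p3) at each j in [9,10]:
  j=9: false
  j=10: true
Found at j=10 → formula holds.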